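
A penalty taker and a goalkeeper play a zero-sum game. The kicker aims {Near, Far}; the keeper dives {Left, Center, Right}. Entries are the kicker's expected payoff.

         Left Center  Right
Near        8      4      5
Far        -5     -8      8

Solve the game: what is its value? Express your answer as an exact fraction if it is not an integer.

Row minima: Near → 4, Far → -8; maximin = 4.
Column maxima: Left → 8, Center → 4, Right → 8; minimax = 4.
Since maximin = minimax = 4, there is a saddle point and the value is 4.

4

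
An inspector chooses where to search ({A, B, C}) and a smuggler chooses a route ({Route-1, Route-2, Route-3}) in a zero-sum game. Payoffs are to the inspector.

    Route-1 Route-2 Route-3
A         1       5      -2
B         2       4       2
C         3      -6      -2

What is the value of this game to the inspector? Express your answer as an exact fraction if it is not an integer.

2

Row minima: A → -2, B → 2, C → -6; maximin = 2.
Column maxima: Route-1 → 3, Route-2 → 5, Route-3 → 2; minimax = 2.
Since maximin = minimax = 2, there is a saddle point and the value is 2.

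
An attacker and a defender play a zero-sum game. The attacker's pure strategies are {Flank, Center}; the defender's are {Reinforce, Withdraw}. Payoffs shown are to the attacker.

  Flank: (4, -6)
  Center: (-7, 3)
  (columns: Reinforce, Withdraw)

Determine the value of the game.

-3/2

Row minima: Flank → -6, Center → -7; maximin = -6.
Column maxima: Reinforce → 4, Withdraw → 3; minimax = 3.
-6 ≠ 3, so there is no saddle point; optimal play is mixed.
Let the attacker play Flank with probability p. Expected payoff against Reinforce: 4p + (-7)(1−p) = 11p − 7; against Withdraw: (-6)p + 3(1−p) = −9p + 3.
Setting these equal: 11p − 7 = −9p + 3 ⇒ 20p = 10 ⇒ p = 1/2, and the value is (11)·(1/2) − 7 = -3/2.
For the defender: with q = P(Reinforce), equating Flank's and Center's payoffs gives 10q − 6 = −10q + 3 ⇒ q = 9/20.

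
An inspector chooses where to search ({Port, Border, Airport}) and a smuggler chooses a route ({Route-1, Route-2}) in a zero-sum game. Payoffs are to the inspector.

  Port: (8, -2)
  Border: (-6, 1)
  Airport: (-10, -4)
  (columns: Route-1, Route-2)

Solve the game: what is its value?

Row minima: Port → -2, Border → -6, Airport → -10; maximin = -2.
Column maxima: Route-1 → 8, Route-2 → 1; minimax = 1.
-2 ≠ 1, so there is no saddle point; optimal play is mixed.
Airport is strictly dominated by Port, so the inspector never plays it.
On the remaining 2×2 (Port, Border vs Route-1, Route-2):
Let the inspector play Port with probability p. Expected payoff against Route-1: 8p + (-6)(1−p) = 14p − 6; against Route-2: (-2)p + 1(1−p) = −3p + 1.
Setting these equal: 14p − 6 = −3p + 1 ⇒ 17p = 7 ⇒ p = 7/17, and the value is (14)·(7/17) − 6 = -4/17.
For the smuggler: with q = P(Route-1), equating Port's and Border's payoffs gives 10q − 2 = −7q + 1 ⇒ q = 3/17.

-4/17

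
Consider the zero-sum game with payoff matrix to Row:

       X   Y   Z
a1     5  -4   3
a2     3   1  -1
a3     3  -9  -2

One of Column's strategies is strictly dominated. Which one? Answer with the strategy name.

Y holds Row's payoff strictly below X in every row: -4 < 5, 1 < 3, -9 < 3.
So X is strictly dominated for Column.

X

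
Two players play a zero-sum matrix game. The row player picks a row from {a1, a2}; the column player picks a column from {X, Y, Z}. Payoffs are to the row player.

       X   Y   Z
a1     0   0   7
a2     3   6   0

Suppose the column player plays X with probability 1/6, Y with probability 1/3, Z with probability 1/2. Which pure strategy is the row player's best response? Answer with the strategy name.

a1

Expected payoff of a1: (1/6)·0 + (1/3)·0 + (1/2)·7 = 7/2.
Expected payoff of a2: (1/6)·3 + (1/3)·6 + (1/2)·0 = 5/2.
The largest is 7/2, so the row player's best response is a1.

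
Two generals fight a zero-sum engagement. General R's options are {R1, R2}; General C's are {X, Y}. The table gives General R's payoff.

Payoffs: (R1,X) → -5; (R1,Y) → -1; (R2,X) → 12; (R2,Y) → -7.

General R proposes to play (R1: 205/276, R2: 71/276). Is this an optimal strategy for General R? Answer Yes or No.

Against X this mix gives (205/276)·(-5) + (71/276)·12 = -173/276.
Against Y this mix gives (205/276)·(-1) + (71/276)·(-7) = -117/46.
General C will play Y, holding General R to -117/46. Shifting weight toward the row that does better against Y would raise this floor (the equalizing mix achieves -47/23 against both Y and X), so the proposed strategy is not optimal.

No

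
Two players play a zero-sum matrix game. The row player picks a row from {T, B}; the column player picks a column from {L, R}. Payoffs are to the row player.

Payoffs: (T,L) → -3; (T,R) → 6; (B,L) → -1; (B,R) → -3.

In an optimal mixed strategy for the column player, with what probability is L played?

Row minima: T → -3, B → -3; maximin = -3.
Column maxima: L → -1, R → 6; minimax = -1.
-3 ≠ -1, so there is no saddle point; optimal play is mixed.
Let the row player play T with probability p. Expected payoff against L: (-3)p + (-1)(1−p) = −2p − 1; against R: 6p + (-3)(1−p) = 9p − 3.
Setting these equal: −2p − 1 = 9p − 3 ⇒ −11p = -2 ⇒ p = 2/11, and the value is (-2)·(2/11) − 1 = -15/11.
For the column player: with q = P(L), equating T's and B's payoffs gives −9q + 6 = 2q − 3 ⇒ q = 9/11.

9/11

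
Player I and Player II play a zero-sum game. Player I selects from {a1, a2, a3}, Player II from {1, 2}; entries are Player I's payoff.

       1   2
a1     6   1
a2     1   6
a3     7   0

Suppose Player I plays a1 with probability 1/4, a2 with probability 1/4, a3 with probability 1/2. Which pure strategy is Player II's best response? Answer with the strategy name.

If Player II plays 1, Player I's expected payoff is (1/4)·6 + (1/4)·1 + (1/2)·7 = 21/4.
If Player II plays 2, Player I's expected payoff is (1/4)·1 + (1/4)·6 + (1/2)·0 = 7/4.
Player II minimizes Player I's payoff; the smallest is 7/4, so the best response is 2.

2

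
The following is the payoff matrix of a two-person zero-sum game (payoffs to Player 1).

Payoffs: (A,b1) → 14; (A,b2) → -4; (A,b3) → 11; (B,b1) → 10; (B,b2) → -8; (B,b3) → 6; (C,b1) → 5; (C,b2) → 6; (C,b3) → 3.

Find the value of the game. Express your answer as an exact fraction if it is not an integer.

13/3

Row minima: A → -4, B → -8, C → 3; maximin = 3.
Column maxima: b1 → 14, b2 → 6, b3 → 11; minimax = 6.
3 ≠ 6, so there is no saddle point; optimal play is mixed.
B is strictly dominated by A, so Player 1 never plays it.
b1 is strictly dominated by b3 (it gives Player 1 strictly more in every row), so Player 2 never plays it.
On the remaining 2×2 (A, C vs b2, b3):
Let Player 1 play A with probability p. Expected payoff against b2: (-4)p + 6(1−p) = −10p + 6; against b3: 11p + 3(1−p) = 8p + 3.
Setting these equal: −10p + 6 = 8p + 3 ⇒ −18p = -3 ⇒ p = 1/6, and the value is (-10)·(1/6) + 6 = 13/3.
For Player 2: with q = P(b2), equating A's and C's payoffs gives −15q + 11 = 3q + 3 ⇒ q = 4/9.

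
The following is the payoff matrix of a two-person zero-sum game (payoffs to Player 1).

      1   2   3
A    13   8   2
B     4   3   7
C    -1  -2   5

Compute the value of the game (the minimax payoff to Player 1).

Row minima: A → 2, B → 3, C → -2; maximin = 3.
Column maxima: 1 → 13, 2 → 8, 3 → 7; minimax = 7.
3 ≠ 7, so there is no saddle point; optimal play is mixed.
C is strictly dominated by B, so Player 1 never plays it.
1 is strictly dominated by 2 (it gives Player 1 strictly more in every row), so Player 2 never plays it.
On the remaining 2×2 (A, B vs 2, 3):
Let Player 1 play A with probability p. Expected payoff against 2: 8p + 3(1−p) = 5p + 3; against 3: 2p + 7(1−p) = −5p + 7.
Setting these equal: 5p + 3 = −5p + 7 ⇒ 10p = 4 ⇒ p = 2/5, and the value is (5)·(2/5) + 3 = 5.
For Player 2: with q = P(2), equating A's and B's payoffs gives 6q + 2 = −4q + 7 ⇒ q = 1/2.

5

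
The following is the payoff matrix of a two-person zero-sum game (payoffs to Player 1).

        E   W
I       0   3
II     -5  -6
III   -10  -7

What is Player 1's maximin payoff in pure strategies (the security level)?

Row minima: I → 0, II → -6, III → -10.
The best of these is 0.

0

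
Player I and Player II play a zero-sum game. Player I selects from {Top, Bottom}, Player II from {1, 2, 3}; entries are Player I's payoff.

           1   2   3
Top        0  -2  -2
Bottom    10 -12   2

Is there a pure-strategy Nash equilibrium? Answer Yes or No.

Yes

Row minima: Top → -2, Bottom → -12; maximin = -2.
Column maxima: 1 → 10, 2 → -2, 3 → 2; minimax = -2.
maximin = minimax = -2, so a saddle point exists.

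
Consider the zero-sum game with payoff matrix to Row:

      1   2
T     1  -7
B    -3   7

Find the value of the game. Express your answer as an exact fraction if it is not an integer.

-7/9

Row minima: T → -7, B → -3; maximin = -3.
Column maxima: 1 → 1, 2 → 7; minimax = 1.
-3 ≠ 1, so there is no saddle point; optimal play is mixed.
Let Row play T with probability p. Expected payoff against 1: 1p + (-3)(1−p) = 4p − 3; against 2: (-7)p + 7(1−p) = −14p + 7.
Setting these equal: 4p − 3 = −14p + 7 ⇒ 18p = 10 ⇒ p = 5/9, and the value is (4)·(5/9) − 3 = -7/9.
For Column: with q = P(1), equating T's and B's payoffs gives 8q − 7 = −10q + 7 ⇒ q = 7/9.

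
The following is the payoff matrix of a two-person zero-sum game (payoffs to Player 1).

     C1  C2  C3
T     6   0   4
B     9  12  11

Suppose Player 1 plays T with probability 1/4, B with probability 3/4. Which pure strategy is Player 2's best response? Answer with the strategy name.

If Player 2 plays C1, Player 1's expected payoff is (1/4)·6 + (3/4)·9 = 33/4.
If Player 2 plays C2, Player 1's expected payoff is (1/4)·0 + (3/4)·12 = 9.
If Player 2 plays C3, Player 1's expected payoff is (1/4)·4 + (3/4)·11 = 37/4.
Player 2 minimizes Player 1's payoff; the smallest is 33/4, so the best response is C1.

C1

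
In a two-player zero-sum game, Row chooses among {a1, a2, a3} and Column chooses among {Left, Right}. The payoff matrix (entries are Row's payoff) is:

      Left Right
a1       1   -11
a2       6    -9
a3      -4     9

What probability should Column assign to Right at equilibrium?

5/14

Row minima: a1 → -11, a2 → -9, a3 → -4; maximin = -4.
Column maxima: Left → 6, Right → 9; minimax = 6.
-4 ≠ 6, so there is no saddle point; optimal play is mixed.
a1 is strictly dominated by a2, so Row never plays it.
On the remaining 2×2 (a2, a3 vs Left, Right):
Let Row play a2 with probability p. Expected payoff against Left: 6p + (-4)(1−p) = 10p − 4; against Right: (-9)p + 9(1−p) = −18p + 9.
Setting these equal: 10p − 4 = −18p + 9 ⇒ 28p = 13 ⇒ p = 13/28, and the value is (10)·(13/28) − 4 = 9/14.
For Column: with q = P(Left), equating a2's and a3's payoffs gives 15q − 9 = −13q + 9 ⇒ q = 9/14.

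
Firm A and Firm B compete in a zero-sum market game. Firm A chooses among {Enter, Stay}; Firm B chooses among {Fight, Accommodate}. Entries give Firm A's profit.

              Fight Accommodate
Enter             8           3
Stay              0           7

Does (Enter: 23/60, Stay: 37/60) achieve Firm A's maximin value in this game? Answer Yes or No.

No

Against Fight this mix gives (23/60)·8 + (37/60)·0 = 46/15.
Against Accommodate this mix gives (23/60)·3 + (37/60)·7 = 82/15.
Firm B will play Fight, holding Firm A to 46/15. Shifting weight toward the row that does better against Fight would raise this floor (the equalizing mix achieves 14/3 against both Fight and Accommodate), so the proposed strategy is not optimal.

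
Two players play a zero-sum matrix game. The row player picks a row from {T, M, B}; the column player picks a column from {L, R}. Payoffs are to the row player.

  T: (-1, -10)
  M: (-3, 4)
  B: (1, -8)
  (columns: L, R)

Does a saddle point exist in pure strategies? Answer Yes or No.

Row minima: T → -10, M → -3, B → -8; maximin = -3.
Column maxima: L → 1, R → 4; minimax = 1.
-3 ≠ 1, so no pure-strategy equilibrium exists.

No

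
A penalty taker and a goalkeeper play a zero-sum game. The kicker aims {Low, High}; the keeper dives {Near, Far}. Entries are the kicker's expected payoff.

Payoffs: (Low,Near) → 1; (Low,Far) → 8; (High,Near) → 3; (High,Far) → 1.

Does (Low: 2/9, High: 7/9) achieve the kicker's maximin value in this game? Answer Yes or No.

Against Near this mix gives (2/9)·1 + (7/9)·3 = 23/9.
Against Far this mix gives (2/9)·8 + (7/9)·1 = 23/9.
All of the keeper's active replies (Near, Far) yield 23/9, and no column does worse for the kicker. The mix makes the keeper indifferent and guarantees 23/9, so it is optimal.

Yes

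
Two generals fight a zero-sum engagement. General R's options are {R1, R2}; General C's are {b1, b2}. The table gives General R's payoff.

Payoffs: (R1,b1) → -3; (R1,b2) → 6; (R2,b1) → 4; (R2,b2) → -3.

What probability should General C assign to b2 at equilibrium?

7/16

Row minima: R1 → -3, R2 → -3; maximin = -3.
Column maxima: b1 → 4, b2 → 6; minimax = 4.
-3 ≠ 4, so there is no saddle point; optimal play is mixed.
Let General R play R1 with probability p. Expected payoff against b1: (-3)p + 4(1−p) = −7p + 4; against b2: 6p + (-3)(1−p) = 9p − 3.
Setting these equal: −7p + 4 = 9p − 3 ⇒ −16p = -7 ⇒ p = 7/16, and the value is (-7)·(7/16) + 4 = 15/16.
For General C: with q = P(b1), equating R1's and R2's payoffs gives −9q + 6 = 7q − 3 ⇒ q = 9/16.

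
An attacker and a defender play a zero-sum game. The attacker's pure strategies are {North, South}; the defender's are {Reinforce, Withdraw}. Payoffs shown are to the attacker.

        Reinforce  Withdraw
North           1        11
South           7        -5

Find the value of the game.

41/11

Row minima: North → 1, South → -5; maximin = 1.
Column maxima: Reinforce → 7, Withdraw → 11; minimax = 7.
1 ≠ 7, so there is no saddle point; optimal play is mixed.
Let the attacker play North with probability p. Expected payoff against Reinforce: 1p + 7(1−p) = −6p + 7; against Withdraw: 11p + (-5)(1−p) = 16p − 5.
Setting these equal: −6p + 7 = 16p − 5 ⇒ −22p = -12 ⇒ p = 6/11, and the value is (-6)·(6/11) + 7 = 41/11.
For the defender: with q = P(Reinforce), equating North's and South's payoffs gives −10q + 11 = 12q − 5 ⇒ q = 8/11.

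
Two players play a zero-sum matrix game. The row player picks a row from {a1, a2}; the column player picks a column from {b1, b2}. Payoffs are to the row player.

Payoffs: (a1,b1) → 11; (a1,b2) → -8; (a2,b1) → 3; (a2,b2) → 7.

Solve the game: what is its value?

Row minima: a1 → -8, a2 → 3; maximin = 3.
Column maxima: b1 → 11, b2 → 7; minimax = 7.
3 ≠ 7, so there is no saddle point; optimal play is mixed.
Let the row player play a1 with probability p. Expected payoff against b1: 11p + 3(1−p) = 8p + 3; against b2: (-8)p + 7(1−p) = −15p + 7.
Setting these equal: 8p + 3 = −15p + 7 ⇒ 23p = 4 ⇒ p = 4/23, and the value is (8)·(4/23) + 3 = 101/23.
For the column player: with q = P(b1), equating a1's and a2's payoffs gives 19q − 8 = −4q + 7 ⇒ q = 15/23.

101/23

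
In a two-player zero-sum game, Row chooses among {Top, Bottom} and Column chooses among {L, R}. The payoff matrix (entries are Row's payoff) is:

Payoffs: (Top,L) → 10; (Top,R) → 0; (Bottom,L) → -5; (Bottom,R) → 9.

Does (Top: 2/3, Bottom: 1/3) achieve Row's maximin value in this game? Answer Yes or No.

No

Against L this mix gives (2/3)·10 + (1/3)·(-5) = 5.
Against R this mix gives (2/3)·0 + (1/3)·9 = 3.
Column will play R, holding Row to 3. Shifting weight toward the row that does better against R would raise this floor (the equalizing mix achieves 15/4 against both R and L), so the proposed strategy is not optimal.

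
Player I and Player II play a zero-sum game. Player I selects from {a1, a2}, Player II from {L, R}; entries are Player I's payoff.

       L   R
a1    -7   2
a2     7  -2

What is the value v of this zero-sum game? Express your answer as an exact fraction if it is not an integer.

Row minima: a1 → -7, a2 → -2; maximin = -2.
Column maxima: L → 7, R → 2; minimax = 2.
-2 ≠ 2, so there is no saddle point; optimal play is mixed.
Let Player I play a1 with probability p. Expected payoff against L: (-7)p + 7(1−p) = −14p + 7; against R: 2p + (-2)(1−p) = 4p − 2.
Setting these equal: −14p + 7 = 4p − 2 ⇒ −18p = -9 ⇒ p = 1/2, and the value is (-14)·(1/2) + 7 = 0.
For Player II: with q = P(L), equating a1's and a2's payoffs gives −9q + 2 = 9q − 2 ⇒ q = 2/9.

0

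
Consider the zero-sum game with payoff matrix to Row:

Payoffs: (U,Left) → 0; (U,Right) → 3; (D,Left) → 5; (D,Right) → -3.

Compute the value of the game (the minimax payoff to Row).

Row minima: U → 0, D → -3; maximin = 0.
Column maxima: Left → 5, Right → 3; minimax = 3.
0 ≠ 3, so there is no saddle point; optimal play is mixed.
Let Row play U with probability p. Expected payoff against Left: 0p + 5(1−p) = −5p + 5; against Right: 3p + (-3)(1−p) = 6p − 3.
Setting these equal: −5p + 5 = 6p − 3 ⇒ −11p = -8 ⇒ p = 8/11, and the value is (-5)·(8/11) + 5 = 15/11.
For Column: with q = P(Left), equating U's and D's payoffs gives −3q + 3 = 8q − 3 ⇒ q = 6/11.

15/11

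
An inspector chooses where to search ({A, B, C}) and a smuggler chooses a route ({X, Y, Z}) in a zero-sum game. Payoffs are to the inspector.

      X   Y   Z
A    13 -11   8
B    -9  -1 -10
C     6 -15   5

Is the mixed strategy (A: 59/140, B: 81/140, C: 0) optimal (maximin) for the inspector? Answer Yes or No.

Against X this mix gives (59/140)·13 + (81/140)·(-9) = 19/70.
Against Y this mix gives (59/140)·(-11) + (81/140)·(-1) = -73/14.
Against Z this mix gives (59/140)·8 + (81/140)·(-10) = -169/70.
The smuggler will play Y, holding the inspector to -73/14. Shifting weight toward the row that does better against Y would raise this floor (the equalizing mix achieves -59/14 against both Y and Z), so the proposed strategy is not optimal.

No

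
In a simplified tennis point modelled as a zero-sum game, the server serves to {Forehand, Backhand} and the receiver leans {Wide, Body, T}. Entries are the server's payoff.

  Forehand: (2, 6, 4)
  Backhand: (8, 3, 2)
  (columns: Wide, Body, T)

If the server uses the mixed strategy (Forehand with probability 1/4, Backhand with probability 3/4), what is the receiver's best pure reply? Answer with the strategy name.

T

If the receiver plays Wide, the server's expected payoff is (1/4)·2 + (3/4)·8 = 13/2.
If the receiver plays Body, the server's expected payoff is (1/4)·6 + (3/4)·3 = 15/4.
If the receiver plays T, the server's expected payoff is (1/4)·4 + (3/4)·2 = 5/2.
The receiver minimizes the server's payoff; the smallest is 5/2, so the best response is T.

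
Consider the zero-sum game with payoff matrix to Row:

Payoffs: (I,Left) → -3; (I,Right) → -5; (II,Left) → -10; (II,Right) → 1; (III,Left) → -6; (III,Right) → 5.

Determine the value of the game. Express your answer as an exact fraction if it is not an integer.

Row minima: I → -5, II → -10, III → -6; maximin = -5.
Column maxima: Left → -3, Right → 5; minimax = -3.
-5 ≠ -3, so there is no saddle point; optimal play is mixed.
II is strictly dominated by III, so Row never plays it.
On the remaining 2×2 (I, III vs Left, Right):
Let Row play I with probability p. Expected payoff against Left: (-3)p + (-6)(1−p) = 3p − 6; against Right: (-5)p + 5(1−p) = −10p + 5.
Setting these equal: 3p − 6 = −10p + 5 ⇒ 13p = 11 ⇒ p = 11/13, and the value is (3)·(11/13) − 6 = -45/13.
For Column: with q = P(Left), equating I's and III's payoffs gives 2q − 5 = −11q + 5 ⇒ q = 10/13.

-45/13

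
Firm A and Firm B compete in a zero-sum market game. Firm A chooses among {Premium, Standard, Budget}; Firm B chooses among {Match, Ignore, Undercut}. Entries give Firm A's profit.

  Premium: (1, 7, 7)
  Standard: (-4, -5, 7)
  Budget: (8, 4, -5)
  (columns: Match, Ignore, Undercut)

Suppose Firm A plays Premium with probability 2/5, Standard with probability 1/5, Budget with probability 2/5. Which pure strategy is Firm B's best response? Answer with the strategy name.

Undercut

If Firm B plays Match, Firm A's expected payoff is (2/5)·1 + (1/5)·(-4) + (2/5)·8 = 14/5.
If Firm B plays Ignore, Firm A's expected payoff is (2/5)·7 + (1/5)·(-5) + (2/5)·4 = 17/5.
If Firm B plays Undercut, Firm A's expected payoff is (2/5)·7 + (1/5)·7 + (2/5)·(-5) = 11/5.
Firm B minimizes Firm A's payoff; the smallest is 11/5, so the best response is Undercut.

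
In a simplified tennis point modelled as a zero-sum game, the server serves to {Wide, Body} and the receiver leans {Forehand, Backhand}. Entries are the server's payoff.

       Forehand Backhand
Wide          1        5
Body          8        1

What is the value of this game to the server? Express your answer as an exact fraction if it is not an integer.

Row minima: Wide → 1, Body → 1; maximin = 1.
Column maxima: Forehand → 8, Backhand → 5; minimax = 5.
1 ≠ 5, so there is no saddle point; optimal play is mixed.
Let the server play Wide with probability p. Expected payoff against Forehand: 1p + 8(1−p) = −7p + 8; against Backhand: 5p + 1(1−p) = 4p + 1.
Setting these equal: −7p + 8 = 4p + 1 ⇒ −11p = -7 ⇒ p = 7/11, and the value is (-7)·(7/11) + 8 = 39/11.
For the receiver: with q = P(Forehand), equating Wide's and Body's payoffs gives −4q + 5 = 7q + 1 ⇒ q = 4/11.

39/11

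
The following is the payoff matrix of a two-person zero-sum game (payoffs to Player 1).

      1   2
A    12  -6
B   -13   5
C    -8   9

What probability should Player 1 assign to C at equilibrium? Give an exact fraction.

Row minima: A → -6, B → -13, C → -8; maximin = -6.
Column maxima: 1 → 12, 2 → 9; minimax = 9.
-6 ≠ 9, so there is no saddle point; optimal play is mixed.
B is strictly dominated by C, so Player 1 never plays it.
On the remaining 2×2 (A, C vs 1, 2):
Let Player 1 play A with probability p. Expected payoff against 1: 12p + (-8)(1−p) = 20p − 8; against 2: (-6)p + 9(1−p) = −15p + 9.
Setting these equal: 20p − 8 = −15p + 9 ⇒ 35p = 17 ⇒ p = 17/35, and the value is (20)·(17/35) − 8 = 12/7.
For Player 2: with q = P(1), equating A's and C's payoffs gives 18q − 6 = −17q + 9 ⇒ q = 3/7.

18/35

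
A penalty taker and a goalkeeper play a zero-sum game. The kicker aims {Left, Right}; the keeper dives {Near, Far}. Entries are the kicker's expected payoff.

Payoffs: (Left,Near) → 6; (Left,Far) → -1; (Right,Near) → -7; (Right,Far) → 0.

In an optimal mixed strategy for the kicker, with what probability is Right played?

Row minima: Left → -1, Right → -7; maximin = -1.
Column maxima: Near → 6, Far → 0; minimax = 0.
-1 ≠ 0, so there is no saddle point; optimal play is mixed.
Let the kicker play Left with probability p. Expected payoff against Near: 6p + (-7)(1−p) = 13p − 7; against Far: (-1)p + 0(1−p) = −p.
Setting these equal: 13p − 7 = −p ⇒ 14p = 7 ⇒ p = 1/2, and the value is (13)·(1/2) − 7 = -1/2.
For the keeper: with q = P(Near), equating Left's and Right's payoffs gives 7q − 1 = −7q ⇒ q = 1/14.

1/2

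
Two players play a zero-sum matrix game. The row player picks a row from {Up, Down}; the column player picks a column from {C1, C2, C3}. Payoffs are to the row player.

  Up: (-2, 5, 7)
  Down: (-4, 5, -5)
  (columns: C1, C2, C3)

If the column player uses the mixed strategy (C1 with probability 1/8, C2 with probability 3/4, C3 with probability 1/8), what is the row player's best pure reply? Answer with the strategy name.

Up

Expected payoff of Up: (1/8)·(-2) + (3/4)·5 + (1/8)·7 = 35/8.
Expected payoff of Down: (1/8)·(-4) + (3/4)·5 + (1/8)·(-5) = 21/8.
The largest is 35/8, so the row player's best response is Up.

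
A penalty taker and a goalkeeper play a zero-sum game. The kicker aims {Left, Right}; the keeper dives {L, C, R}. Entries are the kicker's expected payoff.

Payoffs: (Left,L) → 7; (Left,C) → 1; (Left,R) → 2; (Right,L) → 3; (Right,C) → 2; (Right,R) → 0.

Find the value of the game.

Row minima: Left → 1, Right → 0; maximin = 1.
Column maxima: L → 7, C → 2, R → 2; minimax = 2.
1 ≠ 2, so there is no saddle point; optimal play is mixed.
L is strictly dominated by C (it gives the kicker strictly more in every row), so the keeper never plays it.
On the remaining 2×2 (Left, Right vs C, R):
Let the kicker play Left with probability p. Expected payoff against C: 1p + 2(1−p) = −p + 2; against R: 2p + 0(1−p) = 2p.
Setting these equal: −p + 2 = 2p ⇒ −3p = -2 ⇒ p = 2/3, and the value is (-1)·(2/3) + 2 = 4/3.
For the keeper: with q = P(C), equating Left's and Right's payoffs gives −q + 2 = 2q ⇒ q = 2/3.

4/3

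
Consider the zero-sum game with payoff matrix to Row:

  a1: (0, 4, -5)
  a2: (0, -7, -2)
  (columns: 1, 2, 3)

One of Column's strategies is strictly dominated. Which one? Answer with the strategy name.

1

3 holds Row's payoff strictly below 1 in every row: -5 < 0, -2 < 0.
So 1 is strictly dominated for Column.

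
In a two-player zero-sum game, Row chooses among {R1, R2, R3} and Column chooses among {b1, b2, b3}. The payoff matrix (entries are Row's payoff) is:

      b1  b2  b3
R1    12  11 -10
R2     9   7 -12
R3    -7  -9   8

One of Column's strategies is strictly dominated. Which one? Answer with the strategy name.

b2 holds Row's payoff strictly below b1 in every row: 11 < 12, 7 < 9, -9 < -7.
So b1 is strictly dominated for Column.

b1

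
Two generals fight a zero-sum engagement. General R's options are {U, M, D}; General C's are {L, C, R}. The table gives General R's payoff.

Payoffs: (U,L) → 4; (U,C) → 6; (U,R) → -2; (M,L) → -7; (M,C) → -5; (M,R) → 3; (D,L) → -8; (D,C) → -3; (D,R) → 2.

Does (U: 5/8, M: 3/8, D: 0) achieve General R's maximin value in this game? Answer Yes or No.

Yes

Against L this mix gives (5/8)·4 + (3/8)·(-7) = -1/8.
Against C this mix gives (5/8)·6 + (3/8)·(-5) = 15/8.
Against R this mix gives (5/8)·(-2) + (3/8)·3 = -1/8.
All of General C's active replies (L, R) yield -1/8, and no column does worse for General R. The mix makes General C indifferent and guarantees -1/8, so it is optimal.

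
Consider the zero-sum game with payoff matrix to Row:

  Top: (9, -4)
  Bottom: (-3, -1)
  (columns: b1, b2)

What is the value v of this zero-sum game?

-7/5

Row minima: Top → -4, Bottom → -3; maximin = -3.
Column maxima: b1 → 9, b2 → -1; minimax = -1.
-3 ≠ -1, so there is no saddle point; optimal play is mixed.
Let Row play Top with probability p. Expected payoff against b1: 9p + (-3)(1−p) = 12p − 3; against b2: (-4)p + (-1)(1−p) = −3p − 1.
Setting these equal: 12p − 3 = −3p − 1 ⇒ 15p = 2 ⇒ p = 2/15, and the value is (12)·(2/15) − 3 = -7/5.
For Column: with q = P(b1), equating Top's and Bottom's payoffs gives 13q − 4 = −2q − 1 ⇒ q = 1/5.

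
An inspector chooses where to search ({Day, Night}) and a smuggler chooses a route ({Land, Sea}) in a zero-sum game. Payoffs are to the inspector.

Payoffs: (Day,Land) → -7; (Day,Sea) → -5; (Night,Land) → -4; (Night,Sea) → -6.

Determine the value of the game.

-11/2

Row minima: Day → -7, Night → -6; maximin = -6.
Column maxima: Land → -4, Sea → -5; minimax = -5.
-6 ≠ -5, so there is no saddle point; optimal play is mixed.
Let the inspector play Day with probability p. Expected payoff against Land: (-7)p + (-4)(1−p) = −3p − 4; against Sea: (-5)p + (-6)(1−p) = p − 6.
Setting these equal: −3p − 4 = p − 6 ⇒ −4p = -2 ⇒ p = 1/2, and the value is (-3)·(1/2) − 4 = -11/2.
For the smuggler: with q = P(Land), equating Day's and Night's payoffs gives −2q − 5 = 2q − 6 ⇒ q = 1/4.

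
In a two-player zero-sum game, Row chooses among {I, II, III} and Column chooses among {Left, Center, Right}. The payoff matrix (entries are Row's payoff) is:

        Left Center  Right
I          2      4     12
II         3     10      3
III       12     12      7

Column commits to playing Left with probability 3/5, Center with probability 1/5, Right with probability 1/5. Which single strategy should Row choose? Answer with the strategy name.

Expected payoff of I: (3/5)·2 + (1/5)·4 + (1/5)·12 = 22/5.
Expected payoff of II: (3/5)·3 + (1/5)·10 + (1/5)·3 = 22/5.
Expected payoff of III: (3/5)·12 + (1/5)·12 + (1/5)·7 = 11.
The largest is 11, so Row's best response is III.

III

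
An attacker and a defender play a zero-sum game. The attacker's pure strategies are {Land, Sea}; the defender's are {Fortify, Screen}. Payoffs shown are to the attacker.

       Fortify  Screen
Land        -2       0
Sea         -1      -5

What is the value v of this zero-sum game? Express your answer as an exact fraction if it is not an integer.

Row minima: Land → -2, Sea → -5; maximin = -2.
Column maxima: Fortify → -1, Screen → 0; minimax = -1.
-2 ≠ -1, so there is no saddle point; optimal play is mixed.
Let the attacker play Land with probability p. Expected payoff against Fortify: (-2)p + (-1)(1−p) = −p − 1; against Screen: 0p + (-5)(1−p) = 5p − 5.
Setting these equal: −p − 1 = 5p − 5 ⇒ −6p = -4 ⇒ p = 2/3, and the value is (-1)·(2/3) − 1 = -5/3.
For the defender: with q = P(Fortify), equating Land's and Sea's payoffs gives −2q = 4q − 5 ⇒ q = 5/6.

-5/3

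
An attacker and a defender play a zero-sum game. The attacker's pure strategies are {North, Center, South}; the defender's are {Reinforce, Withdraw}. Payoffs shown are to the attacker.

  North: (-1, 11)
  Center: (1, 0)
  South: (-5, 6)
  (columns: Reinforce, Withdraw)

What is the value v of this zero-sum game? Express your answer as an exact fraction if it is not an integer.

11/13

Row minima: North → -1, Center → 0, South → -5; maximin = 0.
Column maxima: Reinforce → 1, Withdraw → 11; minimax = 1.
0 ≠ 1, so there is no saddle point; optimal play is mixed.
South is strictly dominated by North, so the attacker never plays it.
On the remaining 2×2 (North, Center vs Reinforce, Withdraw):
Let the attacker play North with probability p. Expected payoff against Reinforce: (-1)p + 1(1−p) = −2p + 1; against Withdraw: 11p + 0(1−p) = 11p.
Setting these equal: −2p + 1 = 11p ⇒ −13p = -1 ⇒ p = 1/13, and the value is (-2)·(1/13) + 1 = 11/13.
For the defender: with q = P(Reinforce), equating North's and Center's payoffs gives −12q + 11 = q ⇒ q = 11/13.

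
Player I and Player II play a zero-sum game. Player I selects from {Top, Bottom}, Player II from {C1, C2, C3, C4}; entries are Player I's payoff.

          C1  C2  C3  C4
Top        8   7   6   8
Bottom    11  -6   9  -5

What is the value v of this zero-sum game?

Row minima: Top → 6, Bottom → -6; maximin = 6.
Column maxima: C1 → 11, C2 → 7, C3 → 9, C4 → 8; minimax = 7.
6 ≠ 7, so there is no saddle point; optimal play is mixed.
C1 is strictly dominated by C2 (it gives Player I strictly more in every row), so Player II never plays it.
C4 is strictly dominated by C2 (it gives Player I strictly more in every row), so Player II never plays it.
On the remaining 2×2 (Top, Bottom vs C2, C3):
Let Player I play Top with probability p. Expected payoff against C2: 7p + (-6)(1−p) = 13p − 6; against C3: 6p + 9(1−p) = −3p + 9.
Setting these equal: 13p − 6 = −3p + 9 ⇒ 16p = 15 ⇒ p = 15/16, and the value is (13)·(15/16) − 6 = 99/16.
For Player II: with q = P(C2), equating Top's and Bottom's payoffs gives q + 6 = −15q + 9 ⇒ q = 3/16.

99/16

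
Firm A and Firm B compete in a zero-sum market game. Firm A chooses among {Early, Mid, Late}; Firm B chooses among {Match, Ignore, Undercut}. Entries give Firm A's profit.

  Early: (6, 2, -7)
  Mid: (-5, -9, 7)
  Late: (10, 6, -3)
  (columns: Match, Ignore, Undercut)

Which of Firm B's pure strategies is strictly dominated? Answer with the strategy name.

Ignore holds Firm A's payoff strictly below Match in every row: 2 < 6, -9 < -5, 6 < 10.
So Match is strictly dominated for Firm B.

Match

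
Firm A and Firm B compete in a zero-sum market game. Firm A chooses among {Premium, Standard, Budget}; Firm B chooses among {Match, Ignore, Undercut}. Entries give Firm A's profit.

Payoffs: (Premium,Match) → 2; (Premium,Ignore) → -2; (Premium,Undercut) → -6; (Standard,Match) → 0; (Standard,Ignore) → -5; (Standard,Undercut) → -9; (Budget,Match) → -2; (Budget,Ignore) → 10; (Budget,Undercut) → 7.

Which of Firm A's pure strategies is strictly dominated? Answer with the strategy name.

Standard

Premium gives a strictly higher payoff than Standard against every column: 2 > 0, -2 > -5, -6 > -9.
So Standard is strictly dominated and Firm A never plays it.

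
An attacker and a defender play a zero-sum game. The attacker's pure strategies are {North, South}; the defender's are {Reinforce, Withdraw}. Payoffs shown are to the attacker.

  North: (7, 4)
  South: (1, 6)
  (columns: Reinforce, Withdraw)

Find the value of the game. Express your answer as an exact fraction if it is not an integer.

Row minima: North → 4, South → 1; maximin = 4.
Column maxima: Reinforce → 7, Withdraw → 6; minimax = 6.
4 ≠ 6, so there is no saddle point; optimal play is mixed.
Let the attacker play North with probability p. Expected payoff against Reinforce: 7p + 1(1−p) = 6p + 1; against Withdraw: 4p + 6(1−p) = −2p + 6.
Setting these equal: 6p + 1 = −2p + 6 ⇒ 8p = 5 ⇒ p = 5/8, and the value is (6)·(5/8) + 1 = 19/4.
For the defender: with q = P(Reinforce), equating North's and South's payoffs gives 3q + 4 = −5q + 6 ⇒ q = 1/4.

19/4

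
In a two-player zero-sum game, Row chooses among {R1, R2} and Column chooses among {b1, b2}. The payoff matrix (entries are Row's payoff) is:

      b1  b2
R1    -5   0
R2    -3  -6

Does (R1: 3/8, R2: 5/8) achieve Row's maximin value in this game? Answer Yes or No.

Yes

Against b1 this mix gives (3/8)·(-5) + (5/8)·(-3) = -15/4.
Against b2 this mix gives (3/8)·0 + (5/8)·(-6) = -15/4.
All of Column's active replies (b1, b2) yield -15/4, and no column does worse for Row. The mix makes Column indifferent and guarantees -15/4, so it is optimal.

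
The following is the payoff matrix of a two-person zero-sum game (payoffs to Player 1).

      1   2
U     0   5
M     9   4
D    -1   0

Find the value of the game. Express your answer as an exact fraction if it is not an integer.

Row minima: U → 0, M → 4, D → -1; maximin = 4.
Column maxima: 1 → 9, 2 → 5; minimax = 5.
4 ≠ 5, so there is no saddle point; optimal play is mixed.
D is strictly dominated by U, so Player 1 never plays it.
On the remaining 2×2 (U, M vs 1, 2):
Let Player 1 play U with probability p. Expected payoff against 1: 0p + 9(1−p) = −9p + 9; against 2: 5p + 4(1−p) = p + 4.
Setting these equal: −9p + 9 = p + 4 ⇒ −10p = -5 ⇒ p = 1/2, and the value is (-9)·(1/2) + 9 = 9/2.
For Player 2: with q = P(1), equating U's and M's payoffs gives −5q + 5 = 5q + 4 ⇒ q = 1/10.

9/2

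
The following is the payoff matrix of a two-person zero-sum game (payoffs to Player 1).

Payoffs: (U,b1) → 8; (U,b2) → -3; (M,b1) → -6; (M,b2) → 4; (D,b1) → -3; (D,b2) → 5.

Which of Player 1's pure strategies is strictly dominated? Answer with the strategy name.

M

D gives a strictly higher payoff than M against every column: -3 > -6, 5 > 4.
So M is strictly dominated and Player 1 never plays it.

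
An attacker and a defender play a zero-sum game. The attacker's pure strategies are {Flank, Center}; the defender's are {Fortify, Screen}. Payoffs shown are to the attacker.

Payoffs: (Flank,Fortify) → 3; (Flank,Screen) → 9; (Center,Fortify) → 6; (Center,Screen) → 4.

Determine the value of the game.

Row minima: Flank → 3, Center → 4; maximin = 4.
Column maxima: Fortify → 6, Screen → 9; minimax = 6.
4 ≠ 6, so there is no saddle point; optimal play is mixed.
Let the attacker play Flank with probability p. Expected payoff against Fortify: 3p + 6(1−p) = −3p + 6; against Screen: 9p + 4(1−p) = 5p + 4.
Setting these equal: −3p + 6 = 5p + 4 ⇒ −8p = -2 ⇒ p = 1/4, and the value is (-3)·(1/4) + 6 = 21/4.
For the defender: with q = P(Fortify), equating Flank's and Center's payoffs gives −6q + 9 = 2q + 4 ⇒ q = 5/8.

21/4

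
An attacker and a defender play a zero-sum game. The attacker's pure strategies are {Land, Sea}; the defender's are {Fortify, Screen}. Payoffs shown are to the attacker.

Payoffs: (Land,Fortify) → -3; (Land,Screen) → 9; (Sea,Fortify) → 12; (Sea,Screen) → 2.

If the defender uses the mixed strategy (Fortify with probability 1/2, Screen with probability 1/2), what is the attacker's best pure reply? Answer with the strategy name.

Expected payoff of Land: (1/2)·(-3) + (1/2)·9 = 3.
Expected payoff of Sea: (1/2)·12 + (1/2)·2 = 7.
The largest is 7, so the attacker's best response is Sea.

Sea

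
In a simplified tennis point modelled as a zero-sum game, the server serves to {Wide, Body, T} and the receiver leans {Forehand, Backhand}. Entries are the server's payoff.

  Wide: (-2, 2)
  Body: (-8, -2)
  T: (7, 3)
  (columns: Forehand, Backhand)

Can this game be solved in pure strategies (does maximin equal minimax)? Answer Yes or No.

Row minima: Wide → -2, Body → -8, T → 3; maximin = 3.
Column maxima: Forehand → 7, Backhand → 3; minimax = 3.
maximin = minimax = 3, so a saddle point exists.

Yes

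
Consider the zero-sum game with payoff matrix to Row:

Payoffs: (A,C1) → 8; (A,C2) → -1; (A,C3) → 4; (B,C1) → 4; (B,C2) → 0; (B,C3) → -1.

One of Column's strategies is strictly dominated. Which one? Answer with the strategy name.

C1

C2 holds Row's payoff strictly below C1 in every row: -1 < 8, 0 < 4.
So C1 is strictly dominated for Column.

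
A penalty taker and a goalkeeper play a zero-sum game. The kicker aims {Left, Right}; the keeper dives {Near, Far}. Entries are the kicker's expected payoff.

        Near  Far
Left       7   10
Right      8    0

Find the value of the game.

80/11

Row minima: Left → 7, Right → 0; maximin = 7.
Column maxima: Near → 8, Far → 10; minimax = 8.
7 ≠ 8, so there is no saddle point; optimal play is mixed.
Let the kicker play Left with probability p. Expected payoff against Near: 7p + 8(1−p) = −p + 8; against Far: 10p + 0(1−p) = 10p.
Setting these equal: −p + 8 = 10p ⇒ −11p = -8 ⇒ p = 8/11, and the value is (-1)·(8/11) + 8 = 80/11.
For the keeper: with q = P(Near), equating Left's and Right's payoffs gives −3q + 10 = 8q ⇒ q = 10/11.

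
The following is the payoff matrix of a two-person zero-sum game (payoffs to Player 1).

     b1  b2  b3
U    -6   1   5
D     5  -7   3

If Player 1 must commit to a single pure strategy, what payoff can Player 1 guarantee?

Row minima: U → -6, D → -7.
The best of these is -6.

-6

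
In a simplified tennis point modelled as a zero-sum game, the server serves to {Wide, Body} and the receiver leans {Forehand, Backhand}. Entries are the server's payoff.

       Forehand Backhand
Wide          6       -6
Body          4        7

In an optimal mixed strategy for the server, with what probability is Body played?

Row minima: Wide → -6, Body → 4; maximin = 4.
Column maxima: Forehand → 6, Backhand → 7; minimax = 6.
4 ≠ 6, so there is no saddle point; optimal play is mixed.
Let the server play Wide with probability p. Expected payoff against Forehand: 6p + 4(1−p) = 2p + 4; against Backhand: (-6)p + 7(1−p) = −13p + 7.
Setting these equal: 2p + 4 = −13p + 7 ⇒ 15p = 3 ⇒ p = 1/5, and the value is (2)·(1/5) + 4 = 22/5.
For the receiver: with q = P(Forehand), equating Wide's and Body's payoffs gives 12q − 6 = −3q + 7 ⇒ q = 13/15.

4/5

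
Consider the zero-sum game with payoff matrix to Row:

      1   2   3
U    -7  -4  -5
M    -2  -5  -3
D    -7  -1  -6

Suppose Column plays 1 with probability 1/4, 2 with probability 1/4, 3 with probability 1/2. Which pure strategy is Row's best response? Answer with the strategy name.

Expected payoff of U: (1/4)·(-7) + (1/4)·(-4) + (1/2)·(-5) = -21/4.
Expected payoff of M: (1/4)·(-2) + (1/4)·(-5) + (1/2)·(-3) = -13/4.
Expected payoff of D: (1/4)·(-7) + (1/4)·(-1) + (1/2)·(-6) = -5.
The largest is -13/4, so Row's best response is M.

M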